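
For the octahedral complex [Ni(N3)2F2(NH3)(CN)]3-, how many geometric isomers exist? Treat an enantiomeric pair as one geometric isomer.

6

The distinct arrangements are (6 in all): N3 cis, F cis (3 arrangements, 2 chiral); N3 trans, F cis; N3 cis, F trans; N3 trans, F trans.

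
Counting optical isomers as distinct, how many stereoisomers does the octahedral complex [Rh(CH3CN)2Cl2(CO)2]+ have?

6

In an octahedral complex each vertex has one trans partner and four cis neighbours.
Systematic placement gives 5 geometric isomers: CH3CN trans, Cl trans, CO trans; CH3CN trans, Cl cis, CO cis; CH3CN cis, Cl trans, CO cis; CH3CN cis, Cl cis, CO cis (chiral); CH3CN cis, Cl cis, CO trans.
One of these lacks any improper symmetry element and so occurs as an enantiomeric pair, giving 5 + 1 = 6 stereoisomers in total.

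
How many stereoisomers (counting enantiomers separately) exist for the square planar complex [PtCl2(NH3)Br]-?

2

The distinct arrangements are (2 in all): Cl cis; Cl trans.
Each arrangement has an internal mirror plane or centre of symmetry, so none is chiral.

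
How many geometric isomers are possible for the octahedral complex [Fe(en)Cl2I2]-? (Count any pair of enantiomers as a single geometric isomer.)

3

In an octahedral complex each vertex has one trans partner and four cis neighbours.
Each en is bidentate and must span two cis positions.
There are 3 geometric isomers: Cl trans, I cis; Cl cis, I cis (chiral); Cl cis, I trans.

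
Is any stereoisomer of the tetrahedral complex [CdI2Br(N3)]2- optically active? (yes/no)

no

In a tetrahedral complex all four positions are equivalent and every pair of ligands is adjacent — there is no cis/trans distinction.
Only one geometric arrangement is possible.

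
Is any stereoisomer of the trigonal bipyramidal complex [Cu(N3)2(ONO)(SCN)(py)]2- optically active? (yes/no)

In a trigonal bipyramid the two axial positions differ from the three equatorial ones.
Placing the ligands in turn and identifying arrangements related by rotation or reflection leaves 7 distinct geometric isomers.
Of these, 3 lack any improper symmetry element and so occur as enantiomeric pairs, giving 7 + 3 = 10 stereoisomers in total.

yes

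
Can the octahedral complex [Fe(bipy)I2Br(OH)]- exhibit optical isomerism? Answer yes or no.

yes

The six octahedral sites form three mutually perpendicular trans pairs.
Each bipy is bidentate and must span two cis positions.
Working through the distinct placements yields 4 geometric isomers: I cis (3 arrangements, 2 chiral); I trans.
Of these, 2 lack any improper symmetry element and so occur as enantiomeric pairs, giving 4 + 2 = 6 stereoisomers in total.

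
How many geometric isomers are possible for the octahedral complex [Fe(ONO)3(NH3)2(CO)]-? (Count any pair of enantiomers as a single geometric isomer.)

3

In an octahedral complex each vertex has one trans partner and four cis neighbours.
The distinct arrangements are (3 in all): ONO mer, NH3 cis; ONO mer, NH3 trans; ONO fac, NH3 cis.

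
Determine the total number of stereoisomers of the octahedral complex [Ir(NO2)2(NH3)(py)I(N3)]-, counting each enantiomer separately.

In an octahedral complex each vertex has one trans partner and four cis neighbours.
Systematic enumeration (placing each ligand type in turn and discarding arrangements equivalent by rotation or reflection) gives 9 geometric isomers.
Of these, 6 lack any improper symmetry element and so occur as enantiomeric pairs, giving 9 + 6 = 15 stereoisomers in total.

15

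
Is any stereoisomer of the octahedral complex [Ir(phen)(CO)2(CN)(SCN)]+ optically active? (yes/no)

Each phen is bidentate and must span two cis positions.
Working through the distinct placements yields 4 geometric isomers: CO cis (3 arrangements, 2 chiral); CO trans.
Of these, 2 lack any improper symmetry element and so occur as enantiomeric pairs, giving 4 + 2 = 6 stereoisomers in total.

yes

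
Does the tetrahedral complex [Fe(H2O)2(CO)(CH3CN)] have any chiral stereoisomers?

All four vertices of a tetrahedron are equivalent and mutually adjacent, so cis/trans isomerism cannot arise.
Only one geometric arrangement is possible.

no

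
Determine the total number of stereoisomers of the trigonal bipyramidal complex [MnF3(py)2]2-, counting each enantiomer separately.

The distinct arrangements are (3 in all): py both equatorial; py one axial, one equatorial; py both axial.
Each arrangement has an internal mirror plane or centre of symmetry, so none is chiral.

3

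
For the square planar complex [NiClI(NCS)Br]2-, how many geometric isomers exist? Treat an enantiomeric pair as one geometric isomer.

3

The distinct arrangements are (3 in all): (Br/I trans, Cl/NCS trans); (Br/NCS trans, Cl/I trans); (Br/Cl trans, I/NCS trans).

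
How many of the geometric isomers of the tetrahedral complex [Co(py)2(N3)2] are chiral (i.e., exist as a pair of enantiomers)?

0

In a tetrahedral complex all four positions are equivalent and every pair of ligands is adjacent — there is no cis/trans distinction.
Only one geometric arrangement is possible.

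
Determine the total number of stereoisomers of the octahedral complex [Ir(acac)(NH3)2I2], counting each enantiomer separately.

Each acac is bidentate and must span two cis positions.
The distinct arrangements are (3 in all): NH3 cis, I trans; NH3 cis, I cis (chiral); NH3 trans, I cis.
One of these lacks any improper symmetry element and so occurs as an enantiomeric pair, giving 3 + 1 = 4 stereoisomers in total.

4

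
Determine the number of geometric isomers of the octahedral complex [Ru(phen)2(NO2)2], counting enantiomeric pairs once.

2

Each phen is bidentate and must span two cis positions.
Systematic placement gives 2 geometric isomers: NO2 trans; NO2 cis (chiral).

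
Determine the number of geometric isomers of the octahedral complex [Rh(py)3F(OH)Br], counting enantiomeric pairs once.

4

The six octahedral sites form three mutually perpendicular trans pairs.
The distinct arrangements are (4 in all): py mer (3 arrangements); py fac (chiral).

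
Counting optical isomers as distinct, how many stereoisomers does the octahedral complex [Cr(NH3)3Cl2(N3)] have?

The distinct arrangements are (3 in all): NH3 mer, Cl trans; NH3 mer, Cl cis; NH3 fac, Cl cis.
Each arrangement has an internal mirror plane or centre of symmetry, so none is chiral.

3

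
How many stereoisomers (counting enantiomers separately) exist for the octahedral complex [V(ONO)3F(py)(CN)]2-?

5

Systematic placement gives 4 geometric isomers: ONO mer (3 arrangements); ONO fac (chiral).
One of these lacks any improper symmetry element and so occurs as an enantiomeric pair, giving 4 + 1 = 5 stereoisomers in total.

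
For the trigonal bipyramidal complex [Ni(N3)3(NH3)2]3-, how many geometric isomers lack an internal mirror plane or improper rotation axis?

Systematic placement gives 3 geometric isomers: NH3 both equatorial; NH3 one axial, one equatorial; NH3 both axial.
Each arrangement has an internal mirror plane or centre of symmetry, so none is chiral.

0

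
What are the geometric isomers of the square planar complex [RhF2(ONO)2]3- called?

cis and trans

Systematic placement gives 2 geometric isomers: F cis; F trans.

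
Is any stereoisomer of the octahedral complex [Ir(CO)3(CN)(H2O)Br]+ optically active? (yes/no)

An octahedron has six vertices in three trans pairs; every non-trans pair is cis.
There are 4 geometric isomers: CO mer (3 arrangements); CO fac (chiral).
One of these lacks any improper symmetry element and so occurs as an enantiomeric pair, giving 4 + 1 = 5 stereoisomers in total.

yes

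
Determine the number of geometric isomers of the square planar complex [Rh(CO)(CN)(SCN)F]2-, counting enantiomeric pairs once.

3

There are 3 geometric isomers: (CN/F trans, CO/SCN trans); (CN/SCN trans, CO/F trans); (CN/CO trans, F/SCN trans).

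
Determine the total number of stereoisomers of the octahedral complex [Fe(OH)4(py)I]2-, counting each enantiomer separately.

The distinct arrangements are (2 in all): py and I mutually cis; py and I mutually trans.
Each arrangement has an internal mirror plane or centre of symmetry, so none is chiral.

2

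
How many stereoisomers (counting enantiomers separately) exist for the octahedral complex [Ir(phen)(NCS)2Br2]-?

4

The six octahedral sites form three mutually perpendicular trans pairs.
Each phen is bidentate and must span two cis positions.
The distinct arrangements are (3 in all): NCS cis, Br trans; NCS cis, Br cis (chiral); NCS trans, Br cis.
One of these lacks any improper symmetry element and so occurs as an enantiomeric pair, giving 3 + 1 = 4 stereoisomers in total.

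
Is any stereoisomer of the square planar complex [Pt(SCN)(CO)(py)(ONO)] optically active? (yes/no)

In a square planar complex each vertex has one trans partner and two cis neighbours.
Systematic placement gives 3 geometric isomers: (CO/SCN trans, ONO/py trans); (CO/py trans, ONO/SCN trans); (CO/ONO trans, SCN/py trans).
Each arrangement has an internal mirror plane or centre of symmetry, so none is chiral.

no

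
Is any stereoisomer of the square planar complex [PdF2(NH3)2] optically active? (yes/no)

no

In a square planar complex each vertex has one trans partner and two cis neighbours.
Working through the distinct placements yields 2 geometric isomers: F cis; F trans.
Each arrangement has an internal mirror plane or centre of symmetry, so none is chiral.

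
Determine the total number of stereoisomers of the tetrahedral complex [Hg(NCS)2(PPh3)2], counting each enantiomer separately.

Only one geometric arrangement is possible.

1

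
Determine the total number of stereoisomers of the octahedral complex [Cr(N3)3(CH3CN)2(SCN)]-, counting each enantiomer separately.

The six octahedral sites form three mutually perpendicular trans pairs.
Systematic placement gives 3 geometric isomers: N3 mer, CH3CN trans; N3 fac, CH3CN cis; N3 mer, CH3CN cis.
Each arrangement has an internal mirror plane or centre of symmetry, so none is chiral.

3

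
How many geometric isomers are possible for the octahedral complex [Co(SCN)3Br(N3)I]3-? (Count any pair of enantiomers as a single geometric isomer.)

An octahedron has six vertices in three trans pairs; every non-trans pair is cis.
Working through the distinct placements yields 4 geometric isomers: SCN mer (3 arrangements); SCN fac (chiral).

4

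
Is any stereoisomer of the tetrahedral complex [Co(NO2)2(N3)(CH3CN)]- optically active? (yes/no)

no

In a tetrahedral complex all four positions are equivalent and every pair of ligands is adjacent — there is no cis/trans distinction.
Only one geometric arrangement is possible.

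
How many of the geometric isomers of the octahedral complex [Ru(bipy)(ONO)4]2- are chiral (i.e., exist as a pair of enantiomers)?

The six octahedral sites form three mutually perpendicular trans pairs.
Each bipy is bidentate and must span two cis positions.
Only one geometric arrangement is possible.

0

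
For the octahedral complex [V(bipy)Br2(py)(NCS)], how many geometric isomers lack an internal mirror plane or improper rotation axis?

2

In an octahedral complex each vertex has one trans partner and four cis neighbours.
Each bipy is bidentate and must span two cis positions.
Systematic placement gives 4 geometric isomers: Br trans; Br cis (3 arrangements, 2 chiral).
Of these, 2 lack any improper symmetry element and so occur as enantiomeric pairs, giving 4 + 2 = 6 stereoisomers in total.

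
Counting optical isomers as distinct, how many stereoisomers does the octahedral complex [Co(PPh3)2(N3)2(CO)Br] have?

In an octahedral complex each vertex has one trans partner and four cis neighbours.
Working through the distinct placements yields 6 geometric isomers: PPh3 trans, N3 trans; PPh3 cis, N3 cis (3 arrangements, 2 chiral); PPh3 trans, N3 cis; PPh3 cis, N3 trans.
Of these, 2 lack any improper symmetry element and so occur as enantiomeric pairs, giving 6 + 2 = 8 stereoisomers in total.

8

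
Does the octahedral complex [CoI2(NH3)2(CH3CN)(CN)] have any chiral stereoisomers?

yes

In an octahedral complex each vertex has one trans partner and four cis neighbours.
Working through the distinct placements yields 6 geometric isomers: I trans, NH3 trans; I cis, NH3 cis (3 arrangements, 2 chiral); I cis, NH3 trans; I trans, NH3 cis.
Of these, 2 lack any improper symmetry element and so occur as enantiomeric pairs, giving 6 + 2 = 8 stereoisomers in total.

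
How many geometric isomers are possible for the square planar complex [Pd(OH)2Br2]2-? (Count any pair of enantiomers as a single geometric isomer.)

A square has two trans pairs of vertices; adjacent vertices are cis.
Working through the distinct placements yields 2 geometric isomers: OH cis; OH trans.

2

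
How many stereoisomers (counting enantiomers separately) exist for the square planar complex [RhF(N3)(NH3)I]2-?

3

In a square planar complex each vertex has one trans partner and two cis neighbours.
Working through the distinct placements yields 3 geometric isomers: (F/N3 trans, I/NH3 trans); (F/NH3 trans, I/N3 trans); (F/I trans, N3/NH3 trans).
Each arrangement has an internal mirror plane or centre of symmetry, so none is chiral.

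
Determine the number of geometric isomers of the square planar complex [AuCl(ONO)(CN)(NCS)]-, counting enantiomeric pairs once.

3

A square has two trans pairs of vertices; adjacent vertices are cis.
There are 3 geometric isomers: (CN/NCS trans, Cl/ONO trans); (CN/ONO trans, Cl/NCS trans); (CN/Cl trans, NCS/ONO trans).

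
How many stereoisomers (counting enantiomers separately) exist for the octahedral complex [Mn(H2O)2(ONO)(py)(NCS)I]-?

In an octahedral complex each vertex has one trans partner and four cis neighbours.
Exhaustive case analysis gives 9 geometric isomers.
Of these, 6 lack any improper symmetry element and so occur as enantiomeric pairs, giving 9 + 6 = 15 stereoisomers in total.

15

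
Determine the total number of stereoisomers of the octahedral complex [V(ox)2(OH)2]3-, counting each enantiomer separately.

3

In an octahedral complex each vertex has one trans partner and four cis neighbours.
Each ox is bidentate and must span two cis positions.
Working through the distinct placements yields 2 geometric isomers: OH trans; OH cis (chiral).
One of these lacks any improper symmetry element and so occurs as an enantiomeric pair, giving 2 + 1 = 3 stereoisomers in total.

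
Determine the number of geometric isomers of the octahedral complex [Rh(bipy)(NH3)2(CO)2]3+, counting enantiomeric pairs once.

The six octahedral sites form three mutually perpendicular trans pairs.
Each bipy is bidentate and must span two cis positions.
Working through the distinct placements yields 3 geometric isomers: NH3 cis, CO trans; NH3 cis, CO cis (chiral); NH3 trans, CO cis.

3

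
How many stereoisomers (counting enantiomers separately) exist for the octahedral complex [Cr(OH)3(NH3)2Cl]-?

In an octahedral complex each vertex has one trans partner and four cis neighbours.
There are 3 geometric isomers: OH mer, NH3 cis; OH mer, NH3 trans; OH fac, NH3 cis.
Each arrangement has an internal mirror plane or centre of symmetry, so none is chiral.

3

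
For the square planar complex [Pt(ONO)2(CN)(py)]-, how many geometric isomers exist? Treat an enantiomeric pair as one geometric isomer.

2

In a square planar complex each vertex has one trans partner and two cis neighbours.
Systematic placement gives 2 geometric isomers: ONO cis; ONO trans.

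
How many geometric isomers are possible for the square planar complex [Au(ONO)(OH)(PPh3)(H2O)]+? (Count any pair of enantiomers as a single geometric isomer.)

3

A square has two trans pairs of vertices; adjacent vertices are cis.
The distinct arrangements are (3 in all): (H2O/ONO trans, OH/PPh3 trans); (H2O/PPh3 trans, OH/ONO trans); (H2O/OH trans, ONO/PPh3 trans).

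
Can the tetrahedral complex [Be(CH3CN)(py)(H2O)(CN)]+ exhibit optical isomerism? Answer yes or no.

Only one geometric arrangement is possible; it has no improper symmetry element, so it exists as a pair of enantiomers (2 stereoisomers).

yes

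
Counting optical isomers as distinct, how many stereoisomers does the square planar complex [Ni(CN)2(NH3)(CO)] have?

There are 2 geometric isomers: CN cis; CN trans.
Each arrangement has an internal mirror plane or centre of symmetry, so none is chiral.

2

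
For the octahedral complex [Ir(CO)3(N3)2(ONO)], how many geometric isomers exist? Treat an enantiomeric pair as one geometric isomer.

Working through the distinct placements yields 3 geometric isomers: CO mer, N3 cis; CO mer, N3 trans; CO fac, N3 cis.

3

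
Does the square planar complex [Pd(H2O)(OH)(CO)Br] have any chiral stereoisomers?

A square has two trans pairs of vertices; adjacent vertices are cis.
Working through the distinct placements yields 3 geometric isomers: (Br/H2O trans, CO/OH trans); (Br/OH trans, CO/H2O trans); (Br/CO trans, H2O/OH trans).
Each arrangement has an internal mirror plane or centre of symmetry, so none is chiral.

no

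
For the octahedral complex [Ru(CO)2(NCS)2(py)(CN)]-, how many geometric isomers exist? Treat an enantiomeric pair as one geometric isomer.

6

In an octahedral complex each vertex has one trans partner and four cis neighbours.
Working through the distinct placements yields 6 geometric isomers: CO cis, NCS cis (3 arrangements, 2 chiral); CO cis, NCS trans; CO trans, NCS cis; CO trans, NCS trans.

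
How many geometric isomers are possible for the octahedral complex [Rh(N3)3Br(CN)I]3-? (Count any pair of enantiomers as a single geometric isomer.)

There are 4 geometric isomers: N3 mer (3 arrangements); N3 fac (chiral).

4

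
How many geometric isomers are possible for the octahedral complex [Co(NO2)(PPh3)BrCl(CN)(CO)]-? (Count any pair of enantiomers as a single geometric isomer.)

15

An octahedron has six vertices in three trans pairs; every non-trans pair is cis.
Exhaustive case analysis gives 15 geometric isomers.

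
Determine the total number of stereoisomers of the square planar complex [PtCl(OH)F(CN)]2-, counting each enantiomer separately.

The distinct arrangements are (3 in all): (CN/F trans, Cl/OH trans); (CN/OH trans, Cl/F trans); (CN/Cl trans, F/OH trans).
Each arrangement has an internal mirror plane or centre of symmetry, so none is chiral.

3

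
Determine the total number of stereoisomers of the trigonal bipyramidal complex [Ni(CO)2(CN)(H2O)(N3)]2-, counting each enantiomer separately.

10

In a trigonal bipyramid the two axial positions differ from the three equatorial ones.
Placing the ligands in turn and identifying arrangements related by rotation or reflection leaves 7 distinct geometric isomers.
Of these, 3 lack any improper symmetry element and so occur as enantiomeric pairs, giving 7 + 3 = 10 stereoisomers in total.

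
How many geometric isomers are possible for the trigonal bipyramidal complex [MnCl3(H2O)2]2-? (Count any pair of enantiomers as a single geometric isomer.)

The distinct arrangements are (3 in all): H2O both equatorial; H2O one axial, one equatorial; H2O both axial.

3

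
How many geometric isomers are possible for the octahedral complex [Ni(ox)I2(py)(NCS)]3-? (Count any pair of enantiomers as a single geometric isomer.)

Each ox is bidentate and must span two cis positions.
The distinct arrangements are (4 in all): I trans; I cis (3 arrangements, 2 chiral).

4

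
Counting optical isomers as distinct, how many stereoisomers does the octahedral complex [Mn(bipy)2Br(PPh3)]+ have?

Each bipy is bidentate and must span two cis positions.
Systematic placement gives 2 geometric isomers: Br and PPh3 mutually trans; Br and PPh3 mutually cis (chiral).
One of these lacks any improper symmetry element and so occurs as an enantiomeric pair, giving 2 + 1 = 3 stereoisomers in total.

3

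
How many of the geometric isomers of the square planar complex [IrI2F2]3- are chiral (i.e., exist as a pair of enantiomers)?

0

Working through the distinct placements yields 2 geometric isomers: I cis; I trans.
Each arrangement has an internal mirror plane or centre of symmetry, so none is chiral.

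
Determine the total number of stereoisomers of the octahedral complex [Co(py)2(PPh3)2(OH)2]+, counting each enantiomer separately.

6

Working through the distinct placements yields 5 geometric isomers: py trans, PPh3 trans, OH trans; py cis, PPh3 cis, OH trans; py trans, PPh3 cis, OH cis; py cis, PPh3 cis, OH cis (chiral); py cis, PPh3 trans, OH cis.
One of these lacks any improper symmetry element and so occurs as an enantiomeric pair, giving 5 + 1 = 6 stereoisomers in total.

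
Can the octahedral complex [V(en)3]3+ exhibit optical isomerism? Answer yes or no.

An octahedron has six vertices in three trans pairs; every non-trans pair is cis.
Each en is bidentate and must span two cis positions.
Only one geometric arrangement is possible; it has no improper symmetry element, so it exists as a pair of enantiomers (2 stereoisomers).

yes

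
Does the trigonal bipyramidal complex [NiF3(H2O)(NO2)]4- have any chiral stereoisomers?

no

In a trigonal bipyramid the two axial positions differ from the three equatorial ones.
The distinct arrangements are (4 in all): H2O equatorial, NO2 equatorial; H2O axial, NO2 equatorial; H2O equatorial, NO2 axial; H2O axial, NO2 axial.
Each arrangement has an internal mirror plane or centre of symmetry, so none is chiral.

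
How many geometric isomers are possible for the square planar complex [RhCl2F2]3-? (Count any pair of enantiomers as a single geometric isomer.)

2

A square has two trans pairs of vertices; adjacent vertices are cis.
There are 2 geometric isomers: Cl cis; Cl trans.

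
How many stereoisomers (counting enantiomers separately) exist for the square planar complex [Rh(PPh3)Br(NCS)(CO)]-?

A square has two trans pairs of vertices; adjacent vertices are cis.
There are 3 geometric isomers: (Br/NCS trans, CO/PPh3 trans); (Br/PPh3 trans, CO/NCS trans); (Br/CO trans, NCS/PPh3 trans).
Each arrangement has an internal mirror plane or centre of symmetry, so none is chiral.

3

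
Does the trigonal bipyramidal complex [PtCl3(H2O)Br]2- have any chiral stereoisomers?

In a trigonal bipyramid the two axial positions differ from the three equatorial ones.
The distinct arrangements are (4 in all): H2O equatorial, Br axial; H2O axial, Br axial; H2O equatorial, Br equatorial; H2O axial, Br equatorial.
Each arrangement has an internal mirror plane or centre of symmetry, so none is chiral.

no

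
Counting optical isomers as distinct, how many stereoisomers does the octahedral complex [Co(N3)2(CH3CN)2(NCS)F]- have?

The distinct arrangements are (6 in all): N3 cis, CH3CN trans; N3 trans, CH3CN trans; N3 cis, CH3CN cis (3 arrangements, 2 chiral); N3 trans, CH3CN cis.
Of these, 2 lack any improper symmetry element and so occur as enantiomeric pairs, giving 6 + 2 = 8 stereoisomers in total.

8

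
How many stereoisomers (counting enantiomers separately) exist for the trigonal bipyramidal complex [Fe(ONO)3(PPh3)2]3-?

3

A trigonal bipyramid has two axial and three equatorial sites, which are chemically inequivalent.
The distinct arrangements are (3 in all): PPh3 both equatorial; PPh3 one axial, one equatorial; PPh3 both axial.
Each arrangement has an internal mirror plane or centre of symmetry, so none is chiral.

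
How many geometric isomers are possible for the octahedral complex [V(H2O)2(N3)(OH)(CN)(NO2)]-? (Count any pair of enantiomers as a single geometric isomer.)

Placing the ligands in turn and identifying arrangements related by rotation or reflection leaves 9 distinct geometric isomers.

9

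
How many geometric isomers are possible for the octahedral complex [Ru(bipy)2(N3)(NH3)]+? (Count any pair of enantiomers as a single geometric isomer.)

In an octahedral complex each vertex has one trans partner and four cis neighbours.
Each bipy is bidentate and must span two cis positions.
Working through the distinct placements yields 2 geometric isomers: N3 and NH3 mutually trans; N3 and NH3 mutually cis (chiral).

2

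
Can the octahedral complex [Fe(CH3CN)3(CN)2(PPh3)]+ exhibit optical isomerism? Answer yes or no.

The six octahedral sites form three mutually perpendicular trans pairs.
Working through the distinct placements yields 3 geometric isomers: CH3CN mer, CN cis; CH3CN mer, CN trans; CH3CN fac, CN cis.
Each arrangement has an internal mirror plane or centre of symmetry, so none is chiral.

no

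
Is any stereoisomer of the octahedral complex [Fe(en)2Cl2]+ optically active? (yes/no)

yes

In an octahedral complex each vertex has one trans partner and four cis neighbours.
Each en is bidentate and must span two cis positions.
There are 2 geometric isomers: Cl trans; Cl cis (chiral).
One of these lacks any improper symmetry element and so occurs as an enantiomeric pair, giving 2 + 1 = 3 stereoisomers in total.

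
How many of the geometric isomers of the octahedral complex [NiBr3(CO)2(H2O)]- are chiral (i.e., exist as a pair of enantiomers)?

An octahedron has six vertices in three trans pairs; every non-trans pair is cis.
Working through the distinct placements yields 3 geometric isomers: Br mer, CO cis; Br mer, CO trans; Br fac, CO cis.
Each arrangement has an internal mirror plane or centre of symmetry, so none is chiral.

0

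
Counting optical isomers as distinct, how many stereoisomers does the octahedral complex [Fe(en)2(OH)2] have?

In an octahedral complex each vertex has one trans partner and four cis neighbours.
Each en is bidentate and must span two cis positions.
The distinct arrangements are (2 in all): OH trans; OH cis (chiral).
One of these lacks any improper symmetry element and so occurs as an enantiomeric pair, giving 2 + 1 = 3 stereoisomers in total.

3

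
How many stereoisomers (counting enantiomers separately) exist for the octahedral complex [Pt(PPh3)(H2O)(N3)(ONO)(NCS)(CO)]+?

30

Exhaustive case analysis gives 15 geometric isomers.
Of these, 15 lack any improper symmetry element and so occur as enantiomeric pairs, giving 15 + 15 = 30 stereoisomers in total.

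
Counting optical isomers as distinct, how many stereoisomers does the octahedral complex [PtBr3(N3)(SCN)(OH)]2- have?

The six octahedral sites form three mutually perpendicular trans pairs.
Systematic placement gives 4 geometric isomers: Br mer (3 arrangements); Br fac (chiral).
One of these lacks any improper symmetry element and so occurs as an enantiomeric pair, giving 4 + 1 = 5 stereoisomers in total.

5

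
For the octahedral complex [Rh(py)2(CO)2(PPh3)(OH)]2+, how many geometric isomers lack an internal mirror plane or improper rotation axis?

The six octahedral sites form three mutually perpendicular trans pairs.
Systematic placement gives 6 geometric isomers: py trans, CO trans; py cis, CO trans; py trans, CO cis; py cis, CO cis (3 arrangements, 2 chiral).
Of these, 2 lack any improper symmetry element and so occur as enantiomeric pairs, giving 6 + 2 = 8 stereoisomers in total.

2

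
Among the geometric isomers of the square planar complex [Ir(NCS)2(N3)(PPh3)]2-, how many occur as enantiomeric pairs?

In a square planar complex each vertex has one trans partner and two cis neighbours.
The distinct arrangements are (2 in all): NCS cis; NCS trans.
Each arrangement has an internal mirror plane or centre of symmetry, so none is chiral.

0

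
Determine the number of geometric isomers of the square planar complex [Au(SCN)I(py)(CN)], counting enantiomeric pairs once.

3

A square has two trans pairs of vertices; adjacent vertices are cis.
Systematic placement gives 3 geometric isomers: (CN/SCN trans, I/py trans); (CN/py trans, I/SCN trans); (CN/I trans, SCN/py trans).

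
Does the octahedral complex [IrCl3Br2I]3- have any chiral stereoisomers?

The six octahedral sites form three mutually perpendicular trans pairs.
Systematic placement gives 3 geometric isomers: Cl mer, Br trans; Cl fac, Br cis; Cl mer, Br cis.
Each arrangement has an internal mirror plane or centre of symmetry, so none is chiral.

no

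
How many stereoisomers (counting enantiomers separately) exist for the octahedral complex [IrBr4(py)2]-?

Systematic placement gives 2 geometric isomers: py trans; py cis.
Each arrangement has an internal mirror plane or centre of symmetry, so none is chiral.

2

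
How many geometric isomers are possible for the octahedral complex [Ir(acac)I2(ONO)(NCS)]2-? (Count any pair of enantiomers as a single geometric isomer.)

In an octahedral complex each vertex has one trans partner and four cis neighbours.
Each acac is bidentate and must span two cis positions.
Working through the distinct placements yields 4 geometric isomers: I trans; I cis (3 arrangements, 2 chiral).

4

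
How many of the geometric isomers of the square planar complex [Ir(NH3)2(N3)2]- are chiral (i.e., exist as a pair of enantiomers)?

Systematic placement gives 2 geometric isomers: NH3 cis; NH3 trans.
Each arrangement has an internal mirror plane or centre of symmetry, so none is chiral.

0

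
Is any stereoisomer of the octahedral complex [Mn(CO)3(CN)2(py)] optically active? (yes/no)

An octahedron has six vertices in three trans pairs; every non-trans pair is cis.
Working through the distinct placements yields 3 geometric isomers: CO mer, CN trans; CO fac, CN cis; CO mer, CN cis.
Each arrangement has an internal mirror plane or centre of symmetry, so none is chiral.

no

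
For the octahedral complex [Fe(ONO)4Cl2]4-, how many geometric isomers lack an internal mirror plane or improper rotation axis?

In an octahedral complex each vertex has one trans partner and four cis neighbours.
The distinct arrangements are (2 in all): Cl trans; Cl cis.
Each arrangement has an internal mirror plane or centre of symmetry, so none is chiral.

0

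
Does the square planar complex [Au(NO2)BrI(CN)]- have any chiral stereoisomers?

Working through the distinct placements yields 3 geometric isomers: (Br/I trans, CN/NO2 trans); (Br/NO2 trans, CN/I trans); (Br/CN trans, I/NO2 trans).
Each arrangement has an internal mirror plane or centre of symmetry, so none is chiral.

no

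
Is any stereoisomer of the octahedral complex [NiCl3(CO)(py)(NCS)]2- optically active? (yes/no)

yes

The six octahedral sites form three mutually perpendicular trans pairs.
Systematic placement gives 4 geometric isomers: Cl mer (3 arrangements); Cl fac (chiral).
One of these lacks any improper symmetry element and so occurs as an enantiomeric pair, giving 4 + 1 = 5 stereoisomers in total.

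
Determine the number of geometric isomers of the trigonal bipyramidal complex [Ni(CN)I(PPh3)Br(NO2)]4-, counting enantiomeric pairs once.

In a trigonal bipyramid the two axial positions differ from the three equatorial ones.
Systematic enumeration (placing each ligand type in turn and discarding arrangements equivalent by rotation or reflection) gives 10 geometric isomers.

10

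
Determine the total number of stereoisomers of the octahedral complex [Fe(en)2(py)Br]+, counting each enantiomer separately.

3

An octahedron has six vertices in three trans pairs; every non-trans pair is cis.
Each en is bidentate and must span two cis positions.
The distinct arrangements are (2 in all): py and Br mutually cis (chiral); py and Br mutually trans.
One of these lacks any improper symmetry element and so occurs as an enantiomeric pair, giving 2 + 1 = 3 stereoisomers in total.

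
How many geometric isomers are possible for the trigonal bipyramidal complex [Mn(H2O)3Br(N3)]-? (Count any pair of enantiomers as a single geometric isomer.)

There are 4 geometric isomers: Br axial, N3 equatorial; Br axial, N3 axial; Br equatorial, N3 equatorial; Br equatorial, N3 axial.

4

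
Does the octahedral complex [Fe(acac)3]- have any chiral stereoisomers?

yes

In an octahedral complex each vertex has one trans partner and four cis neighbours.
Each acac is bidentate and must span two cis positions.
Only one geometric arrangement is possible; it has no improper symmetry element, so it exists as a pair of enantiomers (2 stereoisomers).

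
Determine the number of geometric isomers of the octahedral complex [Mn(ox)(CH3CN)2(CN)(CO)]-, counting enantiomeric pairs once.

Each ox is bidentate and must span two cis positions.
The distinct arrangements are (4 in all): CH3CN trans; CH3CN cis (3 arrangements, 2 chiral).

4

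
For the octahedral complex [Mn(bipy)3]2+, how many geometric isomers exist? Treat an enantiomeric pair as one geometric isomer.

In an octahedral complex each vertex has one trans partner and four cis neighbours.
Each bipy is bidentate and must span two cis positions.
Only one geometric arrangement is possible; it has no improper symmetry element, so it exists as a pair of enantiomers (2 stereoisomers).

1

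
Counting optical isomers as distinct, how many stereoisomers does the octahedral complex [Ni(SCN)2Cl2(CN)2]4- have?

Working through the distinct placements yields 5 geometric isomers: SCN trans, Cl trans, CN trans; SCN cis, Cl cis, CN trans; SCN trans, Cl cis, CN cis; SCN cis, Cl cis, CN cis (chiral); SCN cis, Cl trans, CN cis.
One of these lacks any improper symmetry element and so occurs as an enantiomeric pair, giving 5 + 1 = 6 stereoisomers in total.

6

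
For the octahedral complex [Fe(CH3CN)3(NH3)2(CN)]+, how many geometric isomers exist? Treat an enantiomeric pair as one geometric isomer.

3

The six octahedral sites form three mutually perpendicular trans pairs.
The distinct arrangements are (3 in all): CH3CN mer, NH3 trans; CH3CN mer, NH3 cis; CH3CN fac, NH3 cis.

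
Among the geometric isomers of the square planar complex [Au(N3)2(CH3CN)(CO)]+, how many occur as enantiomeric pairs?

The distinct arrangements are (2 in all): N3 cis; N3 trans.
Each arrangement has an internal mirror plane or centre of symmetry, so none is chiral.

0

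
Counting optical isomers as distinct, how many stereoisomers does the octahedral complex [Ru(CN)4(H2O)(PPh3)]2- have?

2

In an octahedral complex each vertex has one trans partner and four cis neighbours.
Systematic placement gives 2 geometric isomers: H2O and PPh3 mutually trans; H2O and PPh3 mutually cis.
Each arrangement has an internal mirror plane or centre of symmetry, so none is chiral.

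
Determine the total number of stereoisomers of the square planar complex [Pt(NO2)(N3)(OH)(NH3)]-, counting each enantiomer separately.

3

A square has two trans pairs of vertices; adjacent vertices are cis.
Working through the distinct placements yields 3 geometric isomers: (N3/NO2 trans, NH3/OH trans); (N3/OH trans, NH3/NO2 trans); (N3/NH3 trans, NO2/OH trans).
Each arrangement has an internal mirror plane or centre of symmetry, so none is chiral.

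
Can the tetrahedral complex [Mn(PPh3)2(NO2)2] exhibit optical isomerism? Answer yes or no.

no

Only one geometric arrangement is possible.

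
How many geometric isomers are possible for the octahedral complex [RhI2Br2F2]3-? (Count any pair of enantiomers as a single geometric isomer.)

5

There are 5 geometric isomers: I trans, Br trans, F trans; I cis, Br trans, F cis; I trans, Br cis, F cis; I cis, Br cis, F cis (chiral); I cis, Br cis, F trans.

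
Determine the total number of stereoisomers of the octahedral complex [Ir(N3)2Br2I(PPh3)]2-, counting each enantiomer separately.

8

An octahedron has six vertices in three trans pairs; every non-trans pair is cis.
There are 6 geometric isomers: N3 cis, Br trans; N3 trans, Br trans; N3 cis, Br cis (3 arrangements, 2 chiral); N3 trans, Br cis.
Of these, 2 lack any improper symmetry element and so occur as enantiomeric pairs, giving 6 + 2 = 8 stereoisomers in total.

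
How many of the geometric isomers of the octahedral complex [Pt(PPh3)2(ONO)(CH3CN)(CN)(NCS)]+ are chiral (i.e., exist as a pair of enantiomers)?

6

Systematic enumeration (placing each ligand type in turn and discarding arrangements equivalent by rotation or reflection) gives 9 geometric isomers.
Of these, 6 lack any improper symmetry element and so occur as enantiomeric pairs, giving 9 + 6 = 15 stereoisomers in total.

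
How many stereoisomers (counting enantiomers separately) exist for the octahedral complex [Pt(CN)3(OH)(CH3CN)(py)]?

In an octahedral complex each vertex has one trans partner and four cis neighbours.
The distinct arrangements are (4 in all): CN mer (3 arrangements); CN fac (chiral).
One of these lacks any improper symmetry element and so occurs as an enantiomeric pair, giving 4 + 1 = 5 stereoisomers in total.

5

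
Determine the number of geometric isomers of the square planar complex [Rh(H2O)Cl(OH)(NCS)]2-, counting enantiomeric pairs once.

3

In a square planar complex each vertex has one trans partner and two cis neighbours.
Systematic placement gives 3 geometric isomers: (Cl/NCS trans, H2O/OH trans); (Cl/OH trans, H2O/NCS trans); (Cl/H2O trans, NCS/OH trans).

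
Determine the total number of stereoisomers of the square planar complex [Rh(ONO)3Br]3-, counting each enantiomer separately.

A square has two trans pairs of vertices; adjacent vertices are cis.
Only one geometric arrangement is possible.

1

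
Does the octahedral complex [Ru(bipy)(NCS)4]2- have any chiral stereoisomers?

no

An octahedron has six vertices in three trans pairs; every non-trans pair is cis.
Each bipy is bidentate and must span two cis positions.
Only one geometric arrangement is possible.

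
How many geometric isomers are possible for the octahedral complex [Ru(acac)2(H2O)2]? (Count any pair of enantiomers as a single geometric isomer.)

2

Each acac is bidentate and must span two cis positions.
Systematic placement gives 2 geometric isomers: H2O trans; H2O cis (chiral).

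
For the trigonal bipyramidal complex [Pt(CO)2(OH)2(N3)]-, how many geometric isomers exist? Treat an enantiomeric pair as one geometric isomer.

In a trigonal bipyramid the two axial positions differ from the three equatorial ones.
Systematic enumeration (placing each ligand type in turn and discarding arrangements equivalent by rotation or reflection) gives 5 geometric isomers.

5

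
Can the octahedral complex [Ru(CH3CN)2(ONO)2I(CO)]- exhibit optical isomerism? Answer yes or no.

yes

There are 6 geometric isomers: CH3CN trans, ONO trans; CH3CN trans, ONO cis; CH3CN cis, ONO trans; CH3CN cis, ONO cis (3 arrangements, 2 chiral).
Of these, 2 lack any improper symmetry element and so occur as enantiomeric pairs, giving 6 + 2 = 8 stereoisomers in total.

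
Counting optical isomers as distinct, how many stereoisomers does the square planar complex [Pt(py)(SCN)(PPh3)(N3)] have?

Working through the distinct placements yields 3 geometric isomers: (N3/SCN trans, PPh3/py trans); (N3/py trans, PPh3/SCN trans); (N3/PPh3 trans, SCN/py trans).
Each arrangement has an internal mirror plane or centre of symmetry, so none is chiral.

3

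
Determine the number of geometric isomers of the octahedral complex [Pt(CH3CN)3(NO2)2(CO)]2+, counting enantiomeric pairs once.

An octahedron has six vertices in three trans pairs; every non-trans pair is cis.
There are 3 geometric isomers: CH3CN mer, NO2 trans; CH3CN mer, NO2 cis; CH3CN fac, NO2 cis.

3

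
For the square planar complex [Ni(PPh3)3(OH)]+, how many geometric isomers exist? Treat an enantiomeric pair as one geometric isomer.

In a square planar complex each vertex has one trans partner and two cis neighbours.
Only one geometric arrangement is possible.

1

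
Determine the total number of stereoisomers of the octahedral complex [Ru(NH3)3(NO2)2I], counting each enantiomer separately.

3

An octahedron has six vertices in three trans pairs; every non-trans pair is cis.
The distinct arrangements are (3 in all): NH3 mer, NO2 trans; NH3 fac, NO2 cis; NH3 mer, NO2 cis.
Each arrangement has an internal mirror plane or centre of symmetry, so none is chiral.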